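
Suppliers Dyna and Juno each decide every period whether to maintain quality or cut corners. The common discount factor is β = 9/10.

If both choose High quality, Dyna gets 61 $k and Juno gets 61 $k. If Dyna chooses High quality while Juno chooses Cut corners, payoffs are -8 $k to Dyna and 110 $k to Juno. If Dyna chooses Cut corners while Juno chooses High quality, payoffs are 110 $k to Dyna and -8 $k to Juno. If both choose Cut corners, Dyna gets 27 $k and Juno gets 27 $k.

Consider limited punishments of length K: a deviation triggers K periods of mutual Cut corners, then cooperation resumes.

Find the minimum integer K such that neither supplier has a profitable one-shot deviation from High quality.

IC: β(1−β^K)/(1−β) ≥ (110−61)/(61−27) = 49/34.
With β = 9/10: need 1 − β^K ≥ 49/34·(1−9/10)/(9/10), i.e. β^K ≤ 0.8399.
Since (9/10)^1 = 0.9000 and (9/10)^2 = 0.8100, the smallest such K is 2.

2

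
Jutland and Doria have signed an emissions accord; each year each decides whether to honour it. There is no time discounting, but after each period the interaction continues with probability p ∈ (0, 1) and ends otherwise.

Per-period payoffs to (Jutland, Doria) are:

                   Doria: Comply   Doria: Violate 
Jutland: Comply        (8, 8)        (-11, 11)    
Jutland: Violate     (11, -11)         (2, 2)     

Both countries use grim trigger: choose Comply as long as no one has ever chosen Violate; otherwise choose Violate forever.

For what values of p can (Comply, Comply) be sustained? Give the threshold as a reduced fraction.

With no time discounting, the continuation probability p plays the role of the discount factor.
Grim-trigger IC: 8/(1−p) ≥ 11 + 2p/(1−p) ⇒ p ≥ (11−8)/(11−2) = 1/3.

1/3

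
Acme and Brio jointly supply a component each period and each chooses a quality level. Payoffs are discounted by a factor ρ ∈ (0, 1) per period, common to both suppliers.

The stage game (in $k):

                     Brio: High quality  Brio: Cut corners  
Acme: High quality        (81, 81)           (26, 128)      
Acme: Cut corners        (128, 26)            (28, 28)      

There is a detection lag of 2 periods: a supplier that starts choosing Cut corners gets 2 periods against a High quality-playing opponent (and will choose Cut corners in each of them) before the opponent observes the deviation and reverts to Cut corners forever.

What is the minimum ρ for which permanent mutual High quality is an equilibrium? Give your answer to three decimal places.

0.686

Deviating for the 2 undetected periods gains 128−81 = 47 per period over cooperation, then loses 81−28 = 53 per period forever once punishment starts.
Gain: 47(1 + ρ + … + ρ^1); loss: 53·ρ^2/(1−ρ).
No profitable deviation ⇔ 47(1−ρ^2) ≤ 53·ρ^2, i.e. ρ^2 ≥ 47/(47+53) = 47/100.
Hence ρ ≥ (47/100)^(1/2) ≈ 0.686.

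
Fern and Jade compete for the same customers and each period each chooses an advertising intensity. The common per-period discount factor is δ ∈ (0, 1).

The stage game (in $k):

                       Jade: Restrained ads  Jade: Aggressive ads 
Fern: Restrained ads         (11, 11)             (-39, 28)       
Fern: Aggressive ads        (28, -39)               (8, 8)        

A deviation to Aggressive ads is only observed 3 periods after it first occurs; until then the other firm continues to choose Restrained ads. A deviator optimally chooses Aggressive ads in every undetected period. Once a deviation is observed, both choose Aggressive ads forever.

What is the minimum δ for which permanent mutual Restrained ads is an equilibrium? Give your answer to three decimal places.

The best deviation is to choose Aggressive ads for all 3 undetected periods, earning 28 each, then 8 forever once detected.
Deviation value: 28(1−δ^3)/(1−δ) + 8δ^3/(1−δ); cooperation value: 11/(1−δ).
IC: 11 ≥ 28(1−δ^3) + 8δ^3 = 28 − 20δ^3.
So δ^3 ≥ 17/20, giving δ ≥ (17/20)^(1/3) ≈ 0.947.

0.947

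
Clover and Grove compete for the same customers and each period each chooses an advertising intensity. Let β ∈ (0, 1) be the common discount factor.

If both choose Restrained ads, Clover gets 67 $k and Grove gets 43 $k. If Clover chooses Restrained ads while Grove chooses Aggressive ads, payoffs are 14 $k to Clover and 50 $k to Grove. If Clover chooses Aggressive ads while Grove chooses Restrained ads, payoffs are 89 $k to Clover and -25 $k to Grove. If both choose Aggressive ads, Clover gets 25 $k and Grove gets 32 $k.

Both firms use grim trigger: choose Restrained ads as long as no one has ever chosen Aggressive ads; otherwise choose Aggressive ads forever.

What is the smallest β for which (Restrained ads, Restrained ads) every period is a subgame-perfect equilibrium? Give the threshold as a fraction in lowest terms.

For Clover: deviation gain 89−67 = 22, per-period punishment loss 67−25 = 42. IC gives β ≥ 22/64 = 11/32.
For Grove: gain 7, loss 11 per period, so β ≥ 7/18.
The tighter constraint is Grove's, so cooperation needs β ≥ 7/18.

7/18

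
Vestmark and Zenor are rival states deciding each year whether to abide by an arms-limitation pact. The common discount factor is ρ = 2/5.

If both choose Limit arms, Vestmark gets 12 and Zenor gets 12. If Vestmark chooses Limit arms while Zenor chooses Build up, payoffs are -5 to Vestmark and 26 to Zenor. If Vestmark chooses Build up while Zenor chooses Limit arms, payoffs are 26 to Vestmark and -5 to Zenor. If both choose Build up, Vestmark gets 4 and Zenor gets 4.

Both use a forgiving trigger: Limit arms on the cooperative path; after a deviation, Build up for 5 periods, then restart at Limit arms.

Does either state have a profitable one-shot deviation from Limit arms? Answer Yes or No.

Comparing payoff streams over the 6 periods until play realigns: cooperate → 12(1+ρ+…+ρ^5); deviate → 26 + 4(ρ+…+ρ^5).
Cooperation is sustained iff (12−4)(ρ+…+ρ^5) ≥ 26−12.
ρ+…+ρ^5 = 2/5·(1−(2/5)^5)/(1−2/5) = 0.6598, and (26−12)/(12−4) = 1.7500.
0.6598 < 1.7500, so cooperation is not sustainable.

Yes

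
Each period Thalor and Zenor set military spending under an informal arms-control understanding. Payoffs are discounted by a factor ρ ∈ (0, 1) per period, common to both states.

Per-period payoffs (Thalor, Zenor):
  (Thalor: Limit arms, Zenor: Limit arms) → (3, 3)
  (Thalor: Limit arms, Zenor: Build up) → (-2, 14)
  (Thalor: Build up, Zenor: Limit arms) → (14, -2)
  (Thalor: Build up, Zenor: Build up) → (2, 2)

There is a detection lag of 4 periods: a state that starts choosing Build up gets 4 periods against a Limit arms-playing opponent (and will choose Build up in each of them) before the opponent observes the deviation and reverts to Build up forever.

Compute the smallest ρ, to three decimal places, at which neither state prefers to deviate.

0.978

Deviating for the 4 undetected periods gains 14−3 = 11 per period over cooperation, then loses 3−2 = 1 per period forever once punishment starts.
Gain: 11(1 + ρ + … + ρ^3); loss: 1·ρ^4/(1−ρ).
No profitable deviation ⇔ 11(1−ρ^4) ≤ 1·ρ^4, i.e. ρ^4 ≥ 11/(11+1) = 11/12.
Hence ρ ≥ (11/12)^(1/4) ≈ 0.978.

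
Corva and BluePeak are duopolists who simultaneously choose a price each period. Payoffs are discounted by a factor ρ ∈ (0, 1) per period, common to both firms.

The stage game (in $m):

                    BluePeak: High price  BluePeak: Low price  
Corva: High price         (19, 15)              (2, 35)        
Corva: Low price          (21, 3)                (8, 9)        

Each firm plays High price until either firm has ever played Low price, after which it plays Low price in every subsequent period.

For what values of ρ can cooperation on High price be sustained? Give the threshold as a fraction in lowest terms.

10/13

For Corva: deviation gain 21−19 = 2, per-period punishment loss 19−8 = 11. IC gives ρ ≥ 2/13.
For BluePeak: gain 20, loss 6 per period, so ρ ≥ 20/26 = 10/13.
The tighter constraint is BluePeak's, so cooperation needs ρ ≥ 10/13.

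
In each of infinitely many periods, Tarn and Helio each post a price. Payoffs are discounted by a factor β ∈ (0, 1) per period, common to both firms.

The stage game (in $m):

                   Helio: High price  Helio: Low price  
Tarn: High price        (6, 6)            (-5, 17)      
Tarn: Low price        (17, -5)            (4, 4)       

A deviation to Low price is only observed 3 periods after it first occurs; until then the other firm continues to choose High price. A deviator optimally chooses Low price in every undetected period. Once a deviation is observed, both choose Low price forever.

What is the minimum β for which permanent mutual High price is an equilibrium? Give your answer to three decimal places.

0.946

A deviator earns 17 for 3 periods, then 4 forever; cooperating earns 6 forever. Multiplying the IC by (1−β):
6 ≥ 17(1−β^3) + 4β^3, so 13·β^3 ≥ 11 and β^3 ≥ 11/13.
β ≥ (11/13)^(1/3) ≈ 0.946.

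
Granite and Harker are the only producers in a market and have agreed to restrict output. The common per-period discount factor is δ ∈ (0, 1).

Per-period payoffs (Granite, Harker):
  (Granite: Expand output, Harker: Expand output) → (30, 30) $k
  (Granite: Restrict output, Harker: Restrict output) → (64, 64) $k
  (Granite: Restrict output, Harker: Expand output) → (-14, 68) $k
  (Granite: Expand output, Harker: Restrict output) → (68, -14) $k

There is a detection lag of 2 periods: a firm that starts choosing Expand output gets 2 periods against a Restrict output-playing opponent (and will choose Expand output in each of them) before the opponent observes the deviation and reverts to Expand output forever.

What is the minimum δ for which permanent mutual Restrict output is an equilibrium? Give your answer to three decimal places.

0.324

A deviator earns 68 for 2 periods, then 30 forever; cooperating earns 64 forever. Multiplying the IC by (1−δ):
64 ≥ 68(1−δ^2) + 30δ^2, so 38·δ^2 ≥ 4 and δ^2 ≥ 2/19.
δ ≥ (2/19)^(1/2) ≈ 0.324.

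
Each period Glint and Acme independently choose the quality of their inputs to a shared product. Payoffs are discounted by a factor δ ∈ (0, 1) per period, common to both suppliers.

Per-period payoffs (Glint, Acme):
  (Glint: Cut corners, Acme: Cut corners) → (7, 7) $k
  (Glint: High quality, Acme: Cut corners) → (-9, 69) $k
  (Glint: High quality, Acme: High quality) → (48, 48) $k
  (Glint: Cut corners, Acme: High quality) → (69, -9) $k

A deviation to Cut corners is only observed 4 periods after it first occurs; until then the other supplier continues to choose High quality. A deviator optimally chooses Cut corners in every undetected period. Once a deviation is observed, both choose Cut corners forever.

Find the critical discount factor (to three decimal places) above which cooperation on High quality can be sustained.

The best deviation is to choose Cut corners for all 4 undetected periods, earning 69 each, then 7 forever once detected.
Deviation value: 69(1−δ^4)/(1−δ) + 7δ^4/(1−δ); cooperation value: 48/(1−δ).
IC: 48 ≥ 69(1−δ^4) + 7δ^4 = 69 − 62δ^4.
So δ^4 ≥ 21/62, giving δ ≥ (21/62)^(1/4) ≈ 0.763.

0.763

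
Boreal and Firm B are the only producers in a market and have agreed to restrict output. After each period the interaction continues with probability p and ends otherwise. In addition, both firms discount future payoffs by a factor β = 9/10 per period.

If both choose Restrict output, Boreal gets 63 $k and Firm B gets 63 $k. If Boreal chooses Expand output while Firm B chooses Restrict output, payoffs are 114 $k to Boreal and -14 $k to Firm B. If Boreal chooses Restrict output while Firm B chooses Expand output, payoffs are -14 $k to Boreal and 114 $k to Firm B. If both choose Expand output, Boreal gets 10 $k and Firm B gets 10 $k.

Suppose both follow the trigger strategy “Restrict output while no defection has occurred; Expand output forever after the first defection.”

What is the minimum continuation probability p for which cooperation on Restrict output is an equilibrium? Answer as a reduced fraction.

85/156

With continuation probability p and discount β, the effective per-period discount factor is βp.
Grim-trigger IC: βp ≥ (114−63)/(114−10) = 51/104.
So p ≥ (51/104)/(9/10) = 85/156.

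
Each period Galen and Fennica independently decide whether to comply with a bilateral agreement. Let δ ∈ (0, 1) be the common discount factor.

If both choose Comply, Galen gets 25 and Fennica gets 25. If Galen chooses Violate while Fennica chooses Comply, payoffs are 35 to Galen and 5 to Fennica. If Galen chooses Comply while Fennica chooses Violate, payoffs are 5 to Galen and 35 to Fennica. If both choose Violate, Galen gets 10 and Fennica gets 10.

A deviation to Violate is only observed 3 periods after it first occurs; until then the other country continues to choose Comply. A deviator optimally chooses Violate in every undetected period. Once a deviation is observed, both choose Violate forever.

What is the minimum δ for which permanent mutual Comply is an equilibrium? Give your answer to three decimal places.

0.737

The best deviation is to choose Violate for all 3 undetected periods, earning 35 each, then 10 forever once detected.
Deviation value: 35(1−δ^3)/(1−δ) + 10δ^3/(1−δ); cooperation value: 25/(1−δ).
IC: 25 ≥ 35(1−δ^3) + 10δ^3 = 35 − 25δ^3.
So δ^3 ≥ 10/25 = 2/5, giving δ ≥ (2/5)^(1/3) ≈ 0.737.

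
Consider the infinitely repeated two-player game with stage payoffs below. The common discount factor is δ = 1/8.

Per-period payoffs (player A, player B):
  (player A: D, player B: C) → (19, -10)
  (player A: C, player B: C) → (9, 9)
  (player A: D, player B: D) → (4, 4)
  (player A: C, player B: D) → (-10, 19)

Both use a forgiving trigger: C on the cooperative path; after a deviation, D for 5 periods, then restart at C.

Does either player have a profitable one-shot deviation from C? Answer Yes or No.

Yes

A one-shot deviation gives 19 now, then 4 for 5 periods, then back to 9.
Gain from deviating: (19−9) today; loss: (9−4) in each of the next 5 periods.
No-deviation condition: (9−4)(δ+…+δ^5) ≥ 19−9, i.e. δ+…+δ^5 ≥ 2.
At δ = 1/8: δ+…+δ^5 = 0.1429 < 2.0000.
So cooperation is not sustainable.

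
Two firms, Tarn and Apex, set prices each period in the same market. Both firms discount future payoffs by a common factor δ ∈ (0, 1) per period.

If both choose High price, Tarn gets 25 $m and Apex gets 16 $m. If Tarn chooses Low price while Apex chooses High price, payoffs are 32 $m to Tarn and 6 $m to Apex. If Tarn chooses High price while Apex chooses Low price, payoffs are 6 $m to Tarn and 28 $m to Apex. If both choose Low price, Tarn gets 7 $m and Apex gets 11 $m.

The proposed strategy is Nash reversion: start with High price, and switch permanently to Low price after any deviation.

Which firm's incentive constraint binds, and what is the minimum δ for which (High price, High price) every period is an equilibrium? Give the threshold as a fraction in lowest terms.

For Tarn: deviation gain 32−25 = 7, per-period punishment loss 25−7 = 18. IC gives δ ≥ 7/25.
For Apex: gain 12, loss 5 per period, so δ ≥ 12/17.
The tighter constraint is Apex's, so cooperation needs δ ≥ 12/17.

Apex; δ ≥ 12/17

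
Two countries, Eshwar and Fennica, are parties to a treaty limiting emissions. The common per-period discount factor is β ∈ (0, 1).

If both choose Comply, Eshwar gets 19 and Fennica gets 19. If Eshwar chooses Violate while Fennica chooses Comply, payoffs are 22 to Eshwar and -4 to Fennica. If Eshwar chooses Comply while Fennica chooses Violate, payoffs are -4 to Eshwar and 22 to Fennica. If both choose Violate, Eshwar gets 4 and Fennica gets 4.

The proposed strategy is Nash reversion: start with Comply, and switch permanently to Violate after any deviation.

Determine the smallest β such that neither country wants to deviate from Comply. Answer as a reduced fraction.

1/6

Under grim trigger the critical discount factor is (T−C)/(T−P) with T = 22, C = 19, P = 4.
β* = (22−19)/(22−4) = 3/18 = 1/6.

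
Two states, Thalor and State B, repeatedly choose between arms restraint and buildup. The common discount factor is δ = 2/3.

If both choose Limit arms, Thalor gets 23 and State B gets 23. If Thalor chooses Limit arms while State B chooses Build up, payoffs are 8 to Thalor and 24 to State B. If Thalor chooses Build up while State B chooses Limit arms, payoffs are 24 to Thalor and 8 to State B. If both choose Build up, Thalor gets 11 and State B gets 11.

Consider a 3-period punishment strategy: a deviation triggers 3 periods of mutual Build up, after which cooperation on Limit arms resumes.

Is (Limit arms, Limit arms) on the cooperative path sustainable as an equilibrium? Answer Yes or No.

Yes

IC: δ+…+δ^3 ≥ (24−23)/(23−11) = 1/12.
At δ = 2/3: partial sum = 1.4074 ≥ 0.0833. Cooperation sustainable.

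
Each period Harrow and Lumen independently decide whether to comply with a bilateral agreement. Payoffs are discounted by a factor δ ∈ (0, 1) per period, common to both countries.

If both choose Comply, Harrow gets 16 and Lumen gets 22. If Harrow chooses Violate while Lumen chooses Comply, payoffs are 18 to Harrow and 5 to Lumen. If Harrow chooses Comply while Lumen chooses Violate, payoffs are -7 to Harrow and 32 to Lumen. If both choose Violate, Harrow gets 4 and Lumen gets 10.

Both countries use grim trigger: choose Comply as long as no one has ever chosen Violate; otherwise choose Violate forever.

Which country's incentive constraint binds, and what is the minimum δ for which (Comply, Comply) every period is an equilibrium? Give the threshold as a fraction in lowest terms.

Lumen; δ ≥ 5/11

For Harrow: deviation gain 18−16 = 2, per-period punishment loss 16−4 = 12. IC gives δ ≥ 2/14 = 1/7.
For Lumen: gain 10, loss 12 per period, so δ ≥ 10/22 = 5/11.
The tighter constraint is Lumen's, so cooperation needs δ ≥ 5/11.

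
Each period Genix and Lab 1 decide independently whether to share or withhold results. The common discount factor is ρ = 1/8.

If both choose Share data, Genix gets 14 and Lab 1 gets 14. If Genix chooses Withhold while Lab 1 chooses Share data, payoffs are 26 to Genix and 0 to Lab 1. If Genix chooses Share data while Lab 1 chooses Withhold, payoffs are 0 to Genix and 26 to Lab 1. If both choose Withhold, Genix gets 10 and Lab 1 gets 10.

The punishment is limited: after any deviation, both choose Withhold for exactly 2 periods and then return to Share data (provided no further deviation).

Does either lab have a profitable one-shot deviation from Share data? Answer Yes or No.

Comparing payoff streams over the 3 periods until play realigns: cooperate → 14(1+ρ+…+ρ^2); deviate → 26 + 10(ρ+…+ρ^2).
Cooperation is sustained iff (14−10)(ρ+…+ρ^2) ≥ 26−14.
ρ+…+ρ^2 = 1/8·(1−(1/8)^2)/(1−1/8) = 0.1406, and (26−14)/(14−10) = 3.0000.
0.1406 < 3.0000, so cooperation is not sustainable.

Yes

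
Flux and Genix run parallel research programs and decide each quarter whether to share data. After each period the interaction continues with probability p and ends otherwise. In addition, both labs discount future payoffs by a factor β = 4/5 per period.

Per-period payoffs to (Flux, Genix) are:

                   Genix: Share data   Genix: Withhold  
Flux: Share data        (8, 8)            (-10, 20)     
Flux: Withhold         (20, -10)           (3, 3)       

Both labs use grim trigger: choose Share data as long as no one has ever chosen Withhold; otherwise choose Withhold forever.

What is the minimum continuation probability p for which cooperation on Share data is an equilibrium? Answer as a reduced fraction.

Expected continuation weight on next period's payoff is β·p = 4/5·p, which plays the role of the discount factor.
Cooperation requires 4/5·p ≥ (20−8)/(20−3) = 12/17, hence p ≥ 15/17.

15/17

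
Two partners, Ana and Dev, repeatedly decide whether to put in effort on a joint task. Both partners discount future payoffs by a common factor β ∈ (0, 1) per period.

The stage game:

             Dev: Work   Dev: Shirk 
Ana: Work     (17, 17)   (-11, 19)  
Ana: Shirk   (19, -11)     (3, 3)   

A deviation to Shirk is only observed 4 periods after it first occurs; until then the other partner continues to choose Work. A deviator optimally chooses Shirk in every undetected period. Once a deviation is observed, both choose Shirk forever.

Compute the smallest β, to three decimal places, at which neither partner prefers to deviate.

0.595

The best deviation is to choose Shirk for all 4 undetected periods, earning 19 each, then 3 forever once detected.
Deviation value: 19(1−β^4)/(1−β) + 3β^4/(1−β); cooperation value: 17/(1−β).
IC: 17 ≥ 19(1−β^4) + 3β^4 = 19 − 16β^4.
So β^4 ≥ 2/16 = 1/8, giving β ≥ (1/8)^(1/4) ≈ 0.595.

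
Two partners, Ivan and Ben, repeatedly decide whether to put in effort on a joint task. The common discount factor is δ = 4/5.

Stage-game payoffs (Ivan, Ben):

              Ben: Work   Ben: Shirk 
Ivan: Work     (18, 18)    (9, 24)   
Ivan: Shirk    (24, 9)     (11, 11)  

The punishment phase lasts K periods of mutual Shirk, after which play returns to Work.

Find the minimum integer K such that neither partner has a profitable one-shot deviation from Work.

2

IC: δ(1−δ^K)/(1−δ) ≥ (24−18)/(18−11) = 6/7.
With δ = 4/5: need 1 − δ^K ≥ 6/7·(1−4/5)/(4/5), i.e. δ^K ≤ 0.7857.
Since (4/5)^1 = 0.8000 and (4/5)^2 = 0.6400, the smallest such K is 2.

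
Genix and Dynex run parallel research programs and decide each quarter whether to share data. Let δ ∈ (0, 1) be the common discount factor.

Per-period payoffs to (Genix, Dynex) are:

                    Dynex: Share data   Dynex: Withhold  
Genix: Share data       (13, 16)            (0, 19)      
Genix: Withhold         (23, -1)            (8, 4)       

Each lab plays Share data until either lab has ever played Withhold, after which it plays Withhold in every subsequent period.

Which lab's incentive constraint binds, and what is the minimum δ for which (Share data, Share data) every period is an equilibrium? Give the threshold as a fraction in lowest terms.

Genix; δ ≥ 2/3

For Genix: deviation gain 23−13 = 10, per-period punishment loss 13−8 = 5. IC gives δ ≥ 10/15 = 2/3.
For Dynex: gain 3, loss 12 per period, so δ ≥ 3/15 = 1/5.
The tighter constraint is Genix's, so cooperation needs δ ≥ 2/3.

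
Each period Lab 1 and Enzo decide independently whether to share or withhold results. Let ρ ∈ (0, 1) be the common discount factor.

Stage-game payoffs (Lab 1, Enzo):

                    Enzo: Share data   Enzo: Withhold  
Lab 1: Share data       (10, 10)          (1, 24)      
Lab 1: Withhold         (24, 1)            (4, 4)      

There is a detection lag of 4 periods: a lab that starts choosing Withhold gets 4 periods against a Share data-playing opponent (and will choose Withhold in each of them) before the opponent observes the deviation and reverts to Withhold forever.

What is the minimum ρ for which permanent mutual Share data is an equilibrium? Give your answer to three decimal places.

0.915

Deviating for the 4 undetected periods gains 24−10 = 14 per period over cooperation, then loses 10−4 = 6 per period forever once punishment starts.
Gain: 14(1 + ρ + … + ρ^3); loss: 6·ρ^4/(1−ρ).
No profitable deviation ⇔ 14(1−ρ^4) ≤ 6·ρ^4, i.e. ρ^4 ≥ 14/(14+6) = 7/10.
Hence ρ ≥ (7/10)^(1/4) ≈ 0.915.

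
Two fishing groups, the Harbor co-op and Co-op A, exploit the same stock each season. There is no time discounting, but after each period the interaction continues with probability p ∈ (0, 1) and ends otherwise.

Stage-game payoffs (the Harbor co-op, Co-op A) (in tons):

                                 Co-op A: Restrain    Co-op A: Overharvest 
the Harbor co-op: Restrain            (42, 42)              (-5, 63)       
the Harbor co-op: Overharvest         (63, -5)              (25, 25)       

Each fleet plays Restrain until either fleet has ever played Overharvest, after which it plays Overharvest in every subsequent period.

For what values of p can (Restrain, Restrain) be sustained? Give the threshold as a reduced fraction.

21/38

With no time discounting, the continuation probability p plays the role of the discount factor.
Grim-trigger IC: 42/(1−p) ≥ 63 + 25p/(1−p) ⇒ p ≥ (63−42)/(63−25) = 21/38.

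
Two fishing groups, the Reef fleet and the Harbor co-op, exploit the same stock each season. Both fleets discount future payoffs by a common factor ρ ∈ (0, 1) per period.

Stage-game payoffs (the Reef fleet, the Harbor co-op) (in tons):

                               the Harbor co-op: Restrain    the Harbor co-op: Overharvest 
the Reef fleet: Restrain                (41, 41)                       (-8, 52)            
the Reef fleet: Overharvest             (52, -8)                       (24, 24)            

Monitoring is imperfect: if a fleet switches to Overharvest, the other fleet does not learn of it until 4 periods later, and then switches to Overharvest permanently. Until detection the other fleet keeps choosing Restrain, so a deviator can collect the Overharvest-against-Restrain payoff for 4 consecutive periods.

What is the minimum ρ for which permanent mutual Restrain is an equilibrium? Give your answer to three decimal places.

The best deviation is to choose Overharvest for all 4 undetected periods, earning 52 each, then 24 forever once detected.
Deviation value: 52(1−ρ^4)/(1−ρ) + 24ρ^4/(1−ρ); cooperation value: 41/(1−ρ).
IC: 41 ≥ 52(1−ρ^4) + 24ρ^4 = 52 − 28ρ^4.
So ρ^4 ≥ 11/28, giving ρ ≥ (11/28)^(1/4) ≈ 0.792.

0.792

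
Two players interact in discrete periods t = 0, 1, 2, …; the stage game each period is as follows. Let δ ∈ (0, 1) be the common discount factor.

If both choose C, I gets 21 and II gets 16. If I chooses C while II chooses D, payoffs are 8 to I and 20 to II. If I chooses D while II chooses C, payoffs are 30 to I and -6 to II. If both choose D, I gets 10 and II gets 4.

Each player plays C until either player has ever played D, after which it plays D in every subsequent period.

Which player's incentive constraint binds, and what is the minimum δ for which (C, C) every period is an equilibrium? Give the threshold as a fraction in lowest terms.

For I: deviation gain 30−21 = 9, per-period punishment loss 21−10 = 11. IC gives δ ≥ 9/20.
For II: gain 4, loss 12 per period, so δ ≥ 4/16 = 1/4.
The tighter constraint is I's, so cooperation needs δ ≥ 9/20.

I; δ ≥ 9/20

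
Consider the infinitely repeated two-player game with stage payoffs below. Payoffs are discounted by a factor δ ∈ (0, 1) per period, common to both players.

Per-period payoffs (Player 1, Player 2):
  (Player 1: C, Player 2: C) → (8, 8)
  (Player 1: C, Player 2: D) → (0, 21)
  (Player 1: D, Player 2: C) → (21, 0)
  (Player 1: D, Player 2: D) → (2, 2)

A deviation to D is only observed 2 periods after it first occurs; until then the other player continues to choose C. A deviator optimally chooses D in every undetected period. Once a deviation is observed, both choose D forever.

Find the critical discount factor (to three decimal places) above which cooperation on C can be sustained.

0.827

The best deviation is to choose D for all 2 undetected periods, earning 21 each, then 2 forever once detected.
Deviation value: 21(1−δ^2)/(1−δ) + 2δ^2/(1−δ); cooperation value: 8/(1−δ).
IC: 8 ≥ 21(1−δ^2) + 2δ^2 = 21 − 19δ^2.
So δ^2 ≥ 13/19, giving δ ≥ (13/19)^(1/2) ≈ 0.827.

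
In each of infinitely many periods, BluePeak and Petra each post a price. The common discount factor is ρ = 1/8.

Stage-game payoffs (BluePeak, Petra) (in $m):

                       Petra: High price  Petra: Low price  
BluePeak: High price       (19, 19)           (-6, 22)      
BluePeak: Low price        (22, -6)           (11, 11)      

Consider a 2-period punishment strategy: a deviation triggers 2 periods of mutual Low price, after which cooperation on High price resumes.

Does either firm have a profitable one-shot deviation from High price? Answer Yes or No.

Comparing payoff streams over the 3 periods until play realigns: cooperate → 19(1+ρ+…+ρ^2); deviate → 22 + 11(ρ+…+ρ^2).
Cooperation is sustained iff (19−11)(ρ+…+ρ^2) ≥ 22−19.
ρ+…+ρ^2 = 1/8·(1−(1/8)^2)/(1−1/8) = 0.1406, and (22−19)/(19−11) = 0.3750.
0.1406 < 0.3750, so cooperation is not sustainable.

Yes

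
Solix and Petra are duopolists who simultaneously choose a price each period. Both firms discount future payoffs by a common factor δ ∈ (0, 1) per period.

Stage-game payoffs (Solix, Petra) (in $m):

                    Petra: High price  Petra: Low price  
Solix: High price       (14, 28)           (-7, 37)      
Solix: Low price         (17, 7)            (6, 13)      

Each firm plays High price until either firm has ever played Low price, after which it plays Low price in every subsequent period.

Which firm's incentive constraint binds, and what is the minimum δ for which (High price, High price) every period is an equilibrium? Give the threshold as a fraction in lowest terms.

Solix's threshold: (17−14)/(17−6) = 3/11.
Petra's threshold: (37−28)/(37−13) = 3/8.
3/11 < 3/8, so Petra binds and δ* = 3/8.

Petra; δ ≥ 3/8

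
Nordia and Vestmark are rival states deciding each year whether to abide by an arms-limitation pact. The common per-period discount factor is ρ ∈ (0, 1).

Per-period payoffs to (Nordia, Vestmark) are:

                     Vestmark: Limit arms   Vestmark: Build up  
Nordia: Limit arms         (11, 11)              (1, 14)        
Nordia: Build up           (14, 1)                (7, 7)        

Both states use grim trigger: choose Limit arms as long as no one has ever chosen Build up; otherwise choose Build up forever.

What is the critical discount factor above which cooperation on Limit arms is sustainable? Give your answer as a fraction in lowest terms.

One-period gain from deviating is 14 − 11 = 3. The loss is 11 − 7 = 4 in every subsequent period, with present value 4·ρ/(1−ρ).
Deviation is unprofitable when 4·ρ/(1−ρ) ≥ 3, i.e. ρ/(1−ρ) ≥ 3/4.
Equivalently ρ ≥ 3/(3+4) = 3/7.

3/7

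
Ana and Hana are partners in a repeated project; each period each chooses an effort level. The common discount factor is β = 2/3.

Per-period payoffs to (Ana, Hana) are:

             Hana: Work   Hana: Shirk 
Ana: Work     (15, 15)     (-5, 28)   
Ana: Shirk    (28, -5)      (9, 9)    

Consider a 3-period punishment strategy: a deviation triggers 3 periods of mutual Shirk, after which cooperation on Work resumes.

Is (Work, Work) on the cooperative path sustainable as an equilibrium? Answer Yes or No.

No

Comparing payoff streams over the 4 periods until play realigns: cooperate → 15(1+β+…+β^3); deviate → 28 + 9(β+…+β^3).
Cooperation is sustained iff (15−9)(β+…+β^3) ≥ 28−15.
β+…+β^3 = 2/3·(1−(2/3)^3)/(1−2/3) = 1.4074, and (28−15)/(15−9) = 2.1667.
1.4074 < 2.1667, so cooperation is not sustainable.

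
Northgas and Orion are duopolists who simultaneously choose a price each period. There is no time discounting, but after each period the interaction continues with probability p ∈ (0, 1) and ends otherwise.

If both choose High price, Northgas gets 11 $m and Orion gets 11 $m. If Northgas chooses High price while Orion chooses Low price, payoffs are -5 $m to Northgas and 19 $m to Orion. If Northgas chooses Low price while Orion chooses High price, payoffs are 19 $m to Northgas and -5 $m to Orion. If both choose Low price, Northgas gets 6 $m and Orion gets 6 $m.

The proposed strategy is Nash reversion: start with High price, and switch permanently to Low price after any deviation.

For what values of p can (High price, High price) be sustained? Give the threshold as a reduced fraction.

Expected cooperation value is 11 + p·11 + p²·11 + … = 11/(1−p); deviation gives 19 + p·6/(1−p).
11 ≥ 19(1−p) + 6p ⇒ 13p ≥ 8 ⇒ p ≥ 8/13.

8/13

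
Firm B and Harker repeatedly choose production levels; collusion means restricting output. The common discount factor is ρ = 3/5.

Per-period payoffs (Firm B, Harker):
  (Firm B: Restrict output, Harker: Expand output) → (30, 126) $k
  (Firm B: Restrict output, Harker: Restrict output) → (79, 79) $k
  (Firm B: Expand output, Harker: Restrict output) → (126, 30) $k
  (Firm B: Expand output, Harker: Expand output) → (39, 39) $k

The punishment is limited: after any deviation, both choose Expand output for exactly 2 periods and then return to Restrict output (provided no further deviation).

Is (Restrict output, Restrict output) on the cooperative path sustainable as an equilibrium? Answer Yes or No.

No

IC: ρ+…+ρ^2 ≥ (126−79)/(79−39) = 47/40.
At ρ = 3/5: partial sum = 0.9600 < 1.1750. Cooperation not sustainable.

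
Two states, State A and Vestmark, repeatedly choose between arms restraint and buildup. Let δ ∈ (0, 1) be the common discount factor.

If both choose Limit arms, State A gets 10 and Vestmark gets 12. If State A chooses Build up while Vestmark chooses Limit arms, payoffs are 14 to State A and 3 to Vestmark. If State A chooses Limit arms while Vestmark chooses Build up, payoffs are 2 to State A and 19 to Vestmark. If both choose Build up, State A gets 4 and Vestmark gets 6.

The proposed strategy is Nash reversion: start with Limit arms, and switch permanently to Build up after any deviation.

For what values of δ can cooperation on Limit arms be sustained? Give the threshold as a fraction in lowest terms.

For State A: deviation gain 14−10 = 4, per-period punishment loss 10−4 = 6. IC gives δ ≥ 4/10 = 2/5.
For Vestmark: gain 7, loss 6 per period, so δ ≥ 7/13.
The tighter constraint is Vestmark's, so cooperation needs δ ≥ 7/13.

7/13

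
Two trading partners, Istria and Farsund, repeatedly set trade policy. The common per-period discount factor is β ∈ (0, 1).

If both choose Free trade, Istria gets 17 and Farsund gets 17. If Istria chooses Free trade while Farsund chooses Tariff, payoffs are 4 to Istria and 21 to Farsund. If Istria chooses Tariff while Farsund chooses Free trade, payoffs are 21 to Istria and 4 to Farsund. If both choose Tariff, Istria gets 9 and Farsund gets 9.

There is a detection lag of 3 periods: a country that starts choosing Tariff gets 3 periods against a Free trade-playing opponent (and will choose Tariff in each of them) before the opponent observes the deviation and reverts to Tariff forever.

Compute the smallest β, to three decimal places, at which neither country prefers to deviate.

Deviating for the 3 undetected periods gains 21−17 = 4 per period over cooperation, then loses 17−9 = 8 per period forever once punishment starts.
Gain: 4(1 + β + … + β^2); loss: 8·β^3/(1−β).
No profitable deviation ⇔ 4(1−β^3) ≤ 8·β^3, i.e. β^3 ≥ 4/(4+8) = 1/3.
Hence β ≥ (1/3)^(1/3) ≈ 0.693.

0.693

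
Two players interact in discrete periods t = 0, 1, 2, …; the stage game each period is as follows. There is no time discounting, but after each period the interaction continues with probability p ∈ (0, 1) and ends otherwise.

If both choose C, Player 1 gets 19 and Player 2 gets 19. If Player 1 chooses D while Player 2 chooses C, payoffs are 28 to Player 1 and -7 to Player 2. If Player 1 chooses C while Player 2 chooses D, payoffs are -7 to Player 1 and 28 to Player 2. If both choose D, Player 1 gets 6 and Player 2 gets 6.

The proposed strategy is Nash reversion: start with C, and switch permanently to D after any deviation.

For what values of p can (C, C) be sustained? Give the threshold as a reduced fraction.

Expected cooperation value is 19 + p·19 + p²·19 + … = 19/(1−p); deviation gives 28 + p·6/(1−p).
19 ≥ 28(1−p) + 6p ⇒ 22p ≥ 9 ⇒ p ≥ 9/22.

9/22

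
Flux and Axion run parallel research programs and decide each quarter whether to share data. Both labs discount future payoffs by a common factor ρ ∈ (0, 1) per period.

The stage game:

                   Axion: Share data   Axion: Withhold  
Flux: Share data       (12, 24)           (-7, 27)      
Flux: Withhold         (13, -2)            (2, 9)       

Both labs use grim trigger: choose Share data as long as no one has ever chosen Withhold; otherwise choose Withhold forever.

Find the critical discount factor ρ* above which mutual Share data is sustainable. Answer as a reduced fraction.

1/6

For Flux: deviation gain 13−12 = 1, per-period punishment loss 12−2 = 10. IC gives ρ ≥ 1/11.
For Axion: gain 3, loss 15 per period, so ρ ≥ 3/18 = 1/6.
The tighter constraint is Axion's, so cooperation needs ρ ≥ 1/6.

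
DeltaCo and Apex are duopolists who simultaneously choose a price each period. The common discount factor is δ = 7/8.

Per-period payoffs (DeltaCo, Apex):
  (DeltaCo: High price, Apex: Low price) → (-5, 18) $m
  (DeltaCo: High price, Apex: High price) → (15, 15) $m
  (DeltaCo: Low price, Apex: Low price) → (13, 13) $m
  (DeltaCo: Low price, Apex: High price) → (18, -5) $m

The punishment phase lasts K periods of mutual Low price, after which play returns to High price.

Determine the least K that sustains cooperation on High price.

2

IC: δ(1−δ^K)/(1−δ) ≥ (18−15)/(15−13) = 3/2.
With δ = 7/8: need 1 − δ^K ≥ 3/2·(1−7/8)/(7/8), i.e. δ^K ≤ 0.7857.
Since (7/8)^1 = 0.8750 and (7/8)^2 = 0.7656, the smallest such K is 2.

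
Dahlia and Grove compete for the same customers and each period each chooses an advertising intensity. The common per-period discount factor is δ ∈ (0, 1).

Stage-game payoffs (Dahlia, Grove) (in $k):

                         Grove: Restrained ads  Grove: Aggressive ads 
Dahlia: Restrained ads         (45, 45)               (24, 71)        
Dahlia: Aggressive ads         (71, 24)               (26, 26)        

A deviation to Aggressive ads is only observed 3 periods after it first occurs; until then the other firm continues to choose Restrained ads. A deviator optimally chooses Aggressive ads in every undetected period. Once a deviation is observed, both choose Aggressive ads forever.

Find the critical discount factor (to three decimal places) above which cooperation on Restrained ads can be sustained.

The best deviation is to choose Aggressive ads for all 3 undetected periods, earning 71 each, then 26 forever once detected.
Deviation value: 71(1−δ^3)/(1−δ) + 26δ^3/(1−δ); cooperation value: 45/(1−δ).
IC: 45 ≥ 71(1−δ^3) + 26δ^3 = 71 − 45δ^3.
So δ^3 ≥ 26/45, giving δ ≥ (26/45)^(1/3) ≈ 0.833.

0.833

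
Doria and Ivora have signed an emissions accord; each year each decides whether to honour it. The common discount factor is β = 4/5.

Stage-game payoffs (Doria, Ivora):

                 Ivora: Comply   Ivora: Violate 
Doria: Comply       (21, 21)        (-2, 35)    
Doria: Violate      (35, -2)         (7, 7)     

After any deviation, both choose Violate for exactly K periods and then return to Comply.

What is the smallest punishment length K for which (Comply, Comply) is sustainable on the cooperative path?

No profitable deviation requires (21−7)(β+…+β^K) ≥ 35−21, i.e. β+…+β^K ≥ 1 ≈ 1.0000.
With β = 4/5, the partial sums are K=1: 0.8000, K=2: 1.4400.
K = 2 is the first length at which the sum reaches 1.0000.

2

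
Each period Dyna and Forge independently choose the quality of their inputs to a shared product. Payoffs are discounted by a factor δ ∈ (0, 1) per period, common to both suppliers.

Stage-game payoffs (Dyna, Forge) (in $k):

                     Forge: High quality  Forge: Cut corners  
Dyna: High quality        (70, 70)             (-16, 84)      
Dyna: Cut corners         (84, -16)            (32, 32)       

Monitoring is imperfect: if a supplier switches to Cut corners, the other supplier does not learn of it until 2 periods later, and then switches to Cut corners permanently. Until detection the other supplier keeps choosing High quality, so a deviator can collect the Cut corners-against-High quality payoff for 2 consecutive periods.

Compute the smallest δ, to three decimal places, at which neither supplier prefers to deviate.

0.519

A deviator earns 84 for 2 periods, then 32 forever; cooperating earns 70 forever. Multiplying the IC by (1−δ):
70 ≥ 84(1−δ^2) + 32δ^2, so 52·δ^2 ≥ 14 and δ^2 ≥ 7/26.
δ ≥ (7/26)^(1/2) ≈ 0.519.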